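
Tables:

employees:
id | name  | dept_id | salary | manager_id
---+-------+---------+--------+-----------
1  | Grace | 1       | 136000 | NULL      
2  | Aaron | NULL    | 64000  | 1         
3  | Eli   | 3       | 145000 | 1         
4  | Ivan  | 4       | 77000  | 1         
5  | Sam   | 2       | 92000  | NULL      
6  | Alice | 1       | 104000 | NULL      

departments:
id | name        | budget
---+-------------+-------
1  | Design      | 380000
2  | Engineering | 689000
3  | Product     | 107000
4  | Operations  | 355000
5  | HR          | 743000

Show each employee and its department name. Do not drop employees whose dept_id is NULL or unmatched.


LEFT JOIN keeps every row from employees (the left table); where dept_id has no match in departments, the department columns become NULL. Walk through each employee:
  - employee 1 (Grace): dept_id=1 -> matches Design
  - employee 2 (Aaron): dept_id=NULL, no match -> kept with NULL
  - employee 3 (Eli): dept_id=3 -> matches Product
  - employee 4 (Ivan): dept_id=4 -> matches Operations
  - employee 5 (Sam): dept_id=2 -> matches Engineering
  - employee 6 (Alice): dept_id=1 -> matches Design
All 6 rows appear; 1 has NULL department.

SQL:
SELECT a.name, b.name AS department
FROM employees a
LEFT JOIN departments b ON a.dept_id = b.id

Result:
name  | department 
------+------------
Grace | Design     
Aaron | NULL       
Eli   | Product    
Ivan  | Operations 
Sam   | Engineering
Alice | Design     


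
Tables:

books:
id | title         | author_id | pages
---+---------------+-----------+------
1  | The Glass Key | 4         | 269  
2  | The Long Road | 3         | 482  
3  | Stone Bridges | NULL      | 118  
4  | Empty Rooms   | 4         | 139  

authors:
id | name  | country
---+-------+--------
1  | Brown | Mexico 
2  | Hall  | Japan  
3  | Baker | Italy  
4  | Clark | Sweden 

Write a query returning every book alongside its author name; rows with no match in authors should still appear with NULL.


LEFT JOIN keeps every row from books (the left table); where author_id has no match in authors, the author columns become NULL. Walk through each book:
  - book 1 (The Glass Key): author_id=4 -> matches Clark
  - book 2 (The Long Road): author_id=3 -> matches Baker
  - book 3 (Stone Bridges): author_id=NULL, no match -> kept with NULL
  - book 4 (Empty Rooms): author_id=4 -> matches Clark
All 4 rows appear; 1 has NULL author.

SQL:
SELECT a.title, b.name AS author
FROM books a
LEFT JOIN authors b ON a.author_id = b.id

Result:
title         | author
--------------+-------
The Glass Key | Clark 
The Long Road | Baker 
Stone Bridges | NULL  
Empty Rooms   | Clark 


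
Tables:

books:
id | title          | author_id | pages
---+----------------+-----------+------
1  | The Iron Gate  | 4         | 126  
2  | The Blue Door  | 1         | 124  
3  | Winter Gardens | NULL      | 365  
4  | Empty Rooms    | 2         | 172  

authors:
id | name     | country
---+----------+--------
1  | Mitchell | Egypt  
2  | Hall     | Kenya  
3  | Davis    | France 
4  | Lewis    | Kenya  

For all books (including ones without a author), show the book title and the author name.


LEFT JOIN keeps every row from books (the left table); where author_id has no match in authors, the author columns become NULL. Walk through each book:
  - book 1 (The Iron Gate): author_id=4 -> matches Lewis
  - book 2 (The Blue Door): author_id=1 -> matches Mitchell
  - book 3 (Winter Gardens): author_id=NULL, no match -> kept with NULL
  - book 4 (Empty Rooms): author_id=2 -> matches Hall
All 4 rows appear; 1 has NULL author.

SQL:
SELECT a.title, b.name AS author
FROM books a
LEFT JOIN authors b ON a.author_id = b.id

Result:
title          | author  
---------------+---------
The Iron Gate  | Lewis   
The Blue Door  | Mitchell
Winter Gardens | NULL    
Empty Rooms    | Hall    


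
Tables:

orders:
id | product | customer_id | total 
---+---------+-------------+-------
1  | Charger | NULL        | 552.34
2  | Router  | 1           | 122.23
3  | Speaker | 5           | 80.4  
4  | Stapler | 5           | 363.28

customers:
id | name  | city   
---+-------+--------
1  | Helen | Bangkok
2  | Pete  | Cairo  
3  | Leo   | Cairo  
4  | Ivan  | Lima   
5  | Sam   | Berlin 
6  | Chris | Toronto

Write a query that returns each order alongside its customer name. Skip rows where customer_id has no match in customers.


INNER JOIN keeps only orders rows whose customer_id matches an id in customers. Walk through each order:
  - order 1 (Charger): customer_id=NULL, no match -> dropped
  - order 2 (Router): customer_id=1 -> matches Helen
  - order 3 (Speaker): customer_id=5 -> matches Sam
  - order 4 (Stapler): customer_id=5 -> matches Sam
So 1 of 4 rows is dropped.

SQL:
SELECT a.product, b.name AS customer
FROM orders a
INNER JOIN customers b ON a.customer_id = b.id

Result:
product | customer
--------+---------
Router  | Helen   
Speaker | Sam     
Stapler | Sam     


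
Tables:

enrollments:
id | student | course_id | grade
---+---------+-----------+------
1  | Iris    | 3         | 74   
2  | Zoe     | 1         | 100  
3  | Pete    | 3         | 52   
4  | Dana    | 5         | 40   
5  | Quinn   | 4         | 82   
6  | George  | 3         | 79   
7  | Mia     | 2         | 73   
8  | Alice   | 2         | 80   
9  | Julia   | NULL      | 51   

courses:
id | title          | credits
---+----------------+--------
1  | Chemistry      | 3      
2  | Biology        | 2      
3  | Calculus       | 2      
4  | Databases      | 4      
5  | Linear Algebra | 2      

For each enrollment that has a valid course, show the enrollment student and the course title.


INNER JOIN keeps only enrollments rows whose course_id matches an id in courses. Walk through each enrollment:
  - enrollment 1 (Iris): course_id=3 -> matches Calculus
  - enrollment 2 (Zoe): course_id=1 -> matches Chemistry
  - enrollment 3 (Pete): course_id=3 -> matches Calculus
  - enrollment 4 (Dana): course_id=5 -> matches Linear Algebra
  - enrollment 5 (Quinn): course_id=4 -> matches Databases
  - enrollment 6 (George): course_id=3 -> matches Calculus
  - enrollment 7 (Mia): course_id=2 -> matches Biology
  - enrollment 8 (Alice): course_id=2 -> matches Biology
  - enrollment 9 (Julia): course_id=NULL, no match -> dropped
So 1 of 9 rows is dropped.

SQL:
SELECT a.student, b.title AS course
FROM enrollments a
INNER JOIN courses b ON a.course_id = b.id

Result:
student | course        
--------+---------------
Iris    | Calculus      
Zoe     | Chemistry     
Pete    | Calculus      
Dana    | Linear Algebra
Quinn   | Databases     
George  | Calculus      
Mia     | Biology       
Alice   | Biology       


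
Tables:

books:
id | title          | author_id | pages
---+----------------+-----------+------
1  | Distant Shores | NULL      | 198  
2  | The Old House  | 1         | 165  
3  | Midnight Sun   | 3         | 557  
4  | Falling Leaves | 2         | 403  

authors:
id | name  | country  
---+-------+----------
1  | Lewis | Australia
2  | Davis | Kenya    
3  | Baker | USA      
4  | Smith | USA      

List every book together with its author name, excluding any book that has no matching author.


INNER JOIN keeps only books rows whose author_id matches an id in authors. Walk through each book:
  - book 1 (Distant Shores): author_id=NULL, no match -> dropped
  - book 2 (The Old House): author_id=1 -> matches Lewis
  - book 3 (Midnight Sun): author_id=3 -> matches Baker
  - book 4 (Falling Leaves): author_id=2 -> matches Davis
So 1 of 4 rows is dropped.

SQL:
SELECT a.title, b.name AS author
FROM books a
INNER JOIN authors b ON a.author_id = b.id

Result:
title          | author
---------------+-------
The Old House  | Lewis 
Midnight Sun   | Baker 
Falling Leaves | Davis 


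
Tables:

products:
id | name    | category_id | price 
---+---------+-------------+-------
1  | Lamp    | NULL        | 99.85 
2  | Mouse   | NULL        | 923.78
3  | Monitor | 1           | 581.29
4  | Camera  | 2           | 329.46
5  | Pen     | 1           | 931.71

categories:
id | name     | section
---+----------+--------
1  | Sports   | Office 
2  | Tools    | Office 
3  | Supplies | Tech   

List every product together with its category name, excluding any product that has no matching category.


INNER JOIN keeps only products rows whose category_id matches an id in categories. Walk through each product:
  - product 1 (Lamp): category_id=NULL, no match -> dropped
  - product 2 (Mouse): category_id=NULL, no match -> dropped
  - product 3 (Monitor): category_id=1 -> matches Sports
  - product 4 (Camera): category_id=2 -> matches Tools
  - product 5 (Pen): category_id=1 -> matches Sports
So 2 of 5 rows are dropped.

SQL:
SELECT a.name, b.name AS category
FROM products a
INNER JOIN categories b ON a.category_id = b.id

Result:
name    | category
--------+---------
Monitor | Sports  
Camera  | Tools   
Pen     | Sports  


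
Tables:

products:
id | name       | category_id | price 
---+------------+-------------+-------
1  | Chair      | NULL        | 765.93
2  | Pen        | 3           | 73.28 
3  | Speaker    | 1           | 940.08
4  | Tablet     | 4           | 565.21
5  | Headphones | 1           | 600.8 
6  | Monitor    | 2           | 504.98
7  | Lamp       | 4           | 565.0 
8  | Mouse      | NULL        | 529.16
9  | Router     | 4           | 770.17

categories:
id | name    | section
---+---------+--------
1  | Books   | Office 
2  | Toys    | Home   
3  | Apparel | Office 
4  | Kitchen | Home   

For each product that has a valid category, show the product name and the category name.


INNER JOIN keeps only products rows whose category_id matches an id in categories. Walk through each product:
  - product 1 (Chair): category_id=NULL, no match -> dropped
  - product 2 (Pen): category_id=3 -> matches Apparel
  - product 3 (Speaker): category_id=1 -> matches Books
  - product 4 (Tablet): category_id=4 -> matches Kitchen
  - product 5 (Headphones): category_id=1 -> matches Books
  - product 6 (Monitor): category_id=2 -> matches Toys
  - product 7 (Lamp): category_id=4 -> matches Kitchen
  - product 8 (Mouse): category_id=NULL, no match -> dropped
  - product 9 (Router): category_id=4 -> matches Kitchen
So 2 of 9 rows are dropped.

SQL:
SELECT a.name, b.name AS category
FROM products a
INNER JOIN categories b ON a.category_id = b.id

Result:
name       | category
-----------+---------
Pen        | Apparel 
Speaker    | Books   
Tablet     | Kitchen 
Headphones | Books   
Monitor    | Toys    
Lamp       | Kitchen 
Router     | Kitchen 


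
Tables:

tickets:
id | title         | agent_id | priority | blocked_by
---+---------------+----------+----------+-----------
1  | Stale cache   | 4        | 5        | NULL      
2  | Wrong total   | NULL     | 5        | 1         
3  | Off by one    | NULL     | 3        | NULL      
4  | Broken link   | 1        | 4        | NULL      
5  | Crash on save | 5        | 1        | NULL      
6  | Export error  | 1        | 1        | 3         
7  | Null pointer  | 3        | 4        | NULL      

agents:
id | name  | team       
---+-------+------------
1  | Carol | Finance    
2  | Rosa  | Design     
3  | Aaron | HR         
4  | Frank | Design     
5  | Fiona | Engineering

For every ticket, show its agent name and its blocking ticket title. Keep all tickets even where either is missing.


Two LEFT JOINs from the same base table tickets: one to agents via agent_id, one to tickets itself via blocked_by. Both are LEFT so every ticket is preserved.
Match against agents:
  - ticket 1 (Stale cache): agent_id=4 -> matches Frank
  - ticket 2 (Wrong total): agent_id=NULL, no match -> kept with NULL
  - ticket 3 (Off by one): agent_id=NULL, no match -> kept with NULL
  - ticket 4 (Broken link): agent_id=1 -> matches Carol
  - ticket 5 (Crash on save): agent_id=5 -> matches Fiona
  - ticket 6 (Export error): agent_id=1 -> matches Carol
  - ticket 7 (Null pointer): agent_id=3 -> matches Aaron
Match against tickets (self):
  - ticket 1 (Stale cache): blocked_by=NULL -> NULL
  - ticket 2 (Wrong total): blocked_by=1 -> Stale cache
  - ticket 3 (Off by one): blocked_by=NULL -> NULL
  - ticket 4 (Broken link): blocked_by=NULL -> NULL
  - ticket 5 (Crash on save): blocked_by=NULL -> NULL
  - ticket 6 (Export error): blocked_by=3 -> Off by one
  - ticket 7 (Null pointer): blocked_by=NULL -> NULL

SQL:
SELECT a.title, b.name AS agent, c.title AS blocked_by
FROM tickets a
LEFT JOIN agents b ON a.agent_id = b.id
LEFT JOIN tickets c ON a.blocked_by = c.id

Result:
title         | agent | blocked_by 
--------------+-------+------------
Stale cache   | Frank | NULL       
Wrong total   | NULL  | Stale cache
Off by one    | NULL  | NULL       
Broken link   | Carol | NULL       
Crash on save | Fiona | NULL       
Export error  | Carol | Off by one 
Null pointer  | Aaron | NULL       


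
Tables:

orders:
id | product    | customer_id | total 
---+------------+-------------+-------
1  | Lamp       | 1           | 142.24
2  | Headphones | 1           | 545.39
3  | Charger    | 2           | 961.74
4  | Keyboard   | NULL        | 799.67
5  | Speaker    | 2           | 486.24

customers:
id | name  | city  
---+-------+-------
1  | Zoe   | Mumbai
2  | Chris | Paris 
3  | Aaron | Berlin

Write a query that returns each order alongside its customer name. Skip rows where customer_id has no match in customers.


INNER JOIN keeps only orders rows whose customer_id matches an id in customers. Walk through each order:
  - order 1 (Lamp): customer_id=1 -> matches Zoe
  - order 2 (Headphones): customer_id=1 -> matches Zoe
  - order 3 (Charger): customer_id=2 -> matches Chris
  - order 4 (Keyboard): customer_id=NULL, no match -> dropped
  - order 5 (Speaker): customer_id=2 -> matches Chris
So 1 of 5 rows is dropped.

SQL:
SELECT a.product, b.name AS customer
FROM orders a
INNER JOIN customers b ON a.customer_id = b.id

Result:
product    | customer
-----------+---------
Lamp       | Zoe     
Headphones | Zoe     
Charger    | Chris   
Speaker    | Chris   


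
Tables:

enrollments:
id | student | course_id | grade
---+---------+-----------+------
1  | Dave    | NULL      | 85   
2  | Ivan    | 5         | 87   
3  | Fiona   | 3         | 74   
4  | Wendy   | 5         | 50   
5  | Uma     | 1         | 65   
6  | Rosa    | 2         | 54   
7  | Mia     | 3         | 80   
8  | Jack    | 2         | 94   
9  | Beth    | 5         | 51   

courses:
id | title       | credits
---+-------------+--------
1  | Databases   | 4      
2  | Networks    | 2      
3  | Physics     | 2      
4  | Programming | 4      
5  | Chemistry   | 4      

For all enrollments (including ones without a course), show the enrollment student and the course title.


LEFT JOIN keeps every row from enrollments (the left table); where course_id has no match in courses, the course columns become NULL. Walk through each enrollment:
  - enrollment 1 (Dave): course_id=NULL, no match -> kept with NULL
  - enrollment 2 (Ivan): course_id=5 -> matches Chemistry
  - enrollment 3 (Fiona): course_id=3 -> matches Physics
  - enrollment 4 (Wendy): course_id=5 -> matches Chemistry
  - enrollment 5 (Uma): course_id=1 -> matches Databases
  - enrollment 6 (Rosa): course_id=2 -> matches Networks
  - enrollment 7 (Mia): course_id=3 -> matches Physics
  - enrollment 8 (Jack): course_id=2 -> matches Networks
  - enrollment 9 (Beth): course_id=5 -> matches Chemistry
All 9 rows appear; 1 has NULL course.

SQL:
SELECT a.student, b.title AS course
FROM enrollments a
LEFT JOIN courses b ON a.course_id = b.id

Result:
student | course   
--------+----------
Dave    | NULL     
Ivan    | Chemistry
Fiona   | Physics  
Wendy   | Chemistry
Uma     | Databases
Rosa    | Networks 
Mia     | Physics  
Jack    | Networks 
Beth    | Chemistry


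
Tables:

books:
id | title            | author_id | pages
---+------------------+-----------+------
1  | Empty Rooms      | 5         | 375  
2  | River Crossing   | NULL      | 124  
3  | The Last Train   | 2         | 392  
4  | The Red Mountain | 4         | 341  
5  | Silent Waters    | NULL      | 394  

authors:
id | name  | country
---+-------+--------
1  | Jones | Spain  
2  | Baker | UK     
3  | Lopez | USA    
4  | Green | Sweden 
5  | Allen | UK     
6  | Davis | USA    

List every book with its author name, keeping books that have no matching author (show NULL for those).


LEFT JOIN keeps every row from books (the left table); where author_id has no match in authors, the author columns become NULL. Walk through each book:
  - book 1 (Empty Rooms): author_id=5 -> matches Allen
  - book 2 (River Crossing): author_id=NULL, no match -> kept with NULL
  - book 3 (The Last Train): author_id=2 -> matches Baker
  - book 4 (The Red Mountain): author_id=4 -> matches Green
  - book 5 (Silent Waters): author_id=NULL, no match -> kept with NULL
All 5 rows appear; 2 have NULL author.

SQL:
SELECT a.title, b.name AS author
FROM books a
LEFT JOIN authors b ON a.author_id = b.id

Result:
title            | author
-----------------+-------
Empty Rooms      | Allen 
River Crossing   | NULL  
The Last Train   | Baker 
The Red Mountain | Green 
Silent Waters    | NULL  


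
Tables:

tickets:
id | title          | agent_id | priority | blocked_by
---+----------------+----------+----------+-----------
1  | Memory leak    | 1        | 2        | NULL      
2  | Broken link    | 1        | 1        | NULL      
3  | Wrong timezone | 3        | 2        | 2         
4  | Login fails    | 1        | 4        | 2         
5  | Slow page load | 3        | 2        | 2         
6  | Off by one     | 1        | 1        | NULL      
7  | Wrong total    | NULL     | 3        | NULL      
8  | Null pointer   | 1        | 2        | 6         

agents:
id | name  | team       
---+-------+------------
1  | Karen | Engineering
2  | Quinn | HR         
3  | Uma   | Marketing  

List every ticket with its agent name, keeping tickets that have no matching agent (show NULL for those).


LEFT JOIN keeps every row from tickets (the left table); where agent_id has no match in agents, the agent columns become NULL. Walk through each ticket:
  - ticket 1 (Memory leak): agent_id=1 -> matches Karen
  - ticket 2 (Broken link): agent_id=1 -> matches Karen
  - ticket 3 (Wrong timezone): agent_id=3 -> matches Uma
  - ticket 4 (Login fails): agent_id=1 -> matches Karen
  - ticket 5 (Slow page load): agent_id=3 -> matches Uma
  - ticket 6 (Off by one): agent_id=1 -> matches Karen
  - ticket 7 (Wrong total): agent_id=NULL, no match -> kept with NULL
  - ticket 8 (Null pointer): agent_id=1 -> matches Karen
All 8 rows appear; 1 has NULL agent.

SQL:
SELECT a.title, b.name AS agent
FROM tickets a
LEFT JOIN agents b ON a.agent_id = b.id

Result:
title          | agent
---------------+------
Memory leak    | Karen
Broken link    | Karen
Wrong timezone | Uma  
Login fails    | Karen
Slow page load | Uma  
Off by one     | Karen
Wrong total    | NULL 
Null pointer   | Karen


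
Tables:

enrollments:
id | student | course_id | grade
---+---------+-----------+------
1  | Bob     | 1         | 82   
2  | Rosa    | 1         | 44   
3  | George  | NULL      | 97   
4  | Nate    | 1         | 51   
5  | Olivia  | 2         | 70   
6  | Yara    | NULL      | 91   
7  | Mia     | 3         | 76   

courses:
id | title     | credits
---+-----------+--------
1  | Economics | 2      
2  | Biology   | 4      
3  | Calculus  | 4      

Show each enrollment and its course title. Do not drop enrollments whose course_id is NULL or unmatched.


LEFT JOIN keeps every row from enrollments (the left table); where course_id has no match in courses, the course columns become NULL. Walk through each enrollment:
  - enrollment 1 (Bob): course_id=1 -> matches Economics
  - enrollment 2 (Rosa): course_id=1 -> matches Economics
  - enrollment 3 (George): course_id=NULL, no match -> kept with NULL
  - enrollment 4 (Nate): course_id=1 -> matches Economics
  - enrollment 5 (Olivia): course_id=2 -> matches Biology
  - enrollment 6 (Yara): course_id=NULL, no match -> kept with NULL
  - enrollment 7 (Mia): course_id=3 -> matches Calculus
All 7 rows appear; 2 have NULL course.

SQL:
SELECT a.student, b.title AS course
FROM enrollments a
LEFT JOIN courses b ON a.course_id = b.id

Result:
student | course   
--------+----------
Bob     | Economics
Rosa    | Economics
George  | NULL     
Nate    | Economics
Olivia  | Biology  
Yara    | NULL     
Mia     | Calculus 


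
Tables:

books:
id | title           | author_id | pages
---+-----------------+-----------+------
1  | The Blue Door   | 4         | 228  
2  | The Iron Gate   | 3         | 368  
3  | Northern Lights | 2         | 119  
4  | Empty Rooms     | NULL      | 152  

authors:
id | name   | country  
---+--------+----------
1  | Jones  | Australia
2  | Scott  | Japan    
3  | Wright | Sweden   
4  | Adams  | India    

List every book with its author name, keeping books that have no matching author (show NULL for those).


LEFT JOIN keeps every row from books (the left table); where author_id has no match in authors, the author columns become NULL. Walk through each book:
  - book 1 (The Blue Door): author_id=4 -> matches Adams
  - book 2 (The Iron Gate): author_id=3 -> matches Wright
  - book 3 (Northern Lights): author_id=2 -> matches Scott
  - book 4 (Empty Rooms): author_id=NULL, no match -> kept with NULL
All 4 rows appear; 1 has NULL author.

SQL:
SELECT a.title, b.name AS author
FROM books a
LEFT JOIN authors b ON a.author_id = b.id

Result:
title           | author
----------------+-------
The Blue Door   | Adams 
The Iron Gate   | Wright
Northern Lights | Scott 
Empty Rooms     | NULL  


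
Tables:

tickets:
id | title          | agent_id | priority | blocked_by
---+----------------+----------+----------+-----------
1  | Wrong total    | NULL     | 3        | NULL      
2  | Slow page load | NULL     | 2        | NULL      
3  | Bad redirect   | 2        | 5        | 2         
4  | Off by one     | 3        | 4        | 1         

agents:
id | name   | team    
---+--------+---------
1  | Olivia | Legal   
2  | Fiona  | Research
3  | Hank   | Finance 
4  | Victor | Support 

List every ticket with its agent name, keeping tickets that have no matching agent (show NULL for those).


LEFT JOIN keeps every row from tickets (the left table); where agent_id has no match in agents, the agent columns become NULL. Walk through each ticket:
  - ticket 1 (Wrong total): agent_id=NULL, no match -> kept with NULL
  - ticket 2 (Slow page load): agent_id=NULL, no match -> kept with NULL
  - ticket 3 (Bad redirect): agent_id=2 -> matches Fiona
  - ticket 4 (Off by one): agent_id=3 -> matches Hank
All 4 rows appear; 2 have NULL agent.

SQL:
SELECT a.title, b.name AS agent
FROM tickets a
LEFT JOIN agents b ON a.agent_id = b.id

Result:
title          | agent
---------------+------
Wrong total    | NULL 
Slow page load | NULL 
Bad redirect   | Fiona
Off by one     | Hank 


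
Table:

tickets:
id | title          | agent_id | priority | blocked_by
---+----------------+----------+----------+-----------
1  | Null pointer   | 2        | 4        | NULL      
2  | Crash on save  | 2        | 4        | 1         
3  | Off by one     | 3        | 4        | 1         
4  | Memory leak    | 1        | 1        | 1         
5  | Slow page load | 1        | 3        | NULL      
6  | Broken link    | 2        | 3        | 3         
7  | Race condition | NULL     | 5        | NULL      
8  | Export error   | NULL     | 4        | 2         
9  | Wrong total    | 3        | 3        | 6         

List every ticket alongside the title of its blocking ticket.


This is a self-join: tickets is joined to a second copy of itself, matching each row's blocked_by to another row's id. Use LEFT JOIN so rows with blocked_by=NULL are kept.
  - ticket 1 (Null pointer): blocked_by=NULL -> NULL
  - ticket 2 (Crash on save): blocked_by=1 -> Null pointer
  - ticket 3 (Off by one): blocked_by=1 -> Null pointer
  - ticket 4 (Memory leak): blocked_by=1 -> Null pointer
  - ticket 5 (Slow page load): blocked_by=NULL -> NULL
  - ticket 6 (Broken link): blocked_by=3 -> Off by one
  - ticket 7 (Race condition): blocked_by=NULL -> NULL
  - ticket 8 (Export error): blocked_by=2 -> Crash on save
  - ticket 9 (Wrong total): blocked_by=6 -> Broken link

SQL:
SELECT a.title AS item, b.title AS blocked_by
FROM tickets a
LEFT JOIN tickets b ON a.blocked_by = b.id

Result:
item           | blocked_by   
---------------+--------------
Null pointer   | NULL         
Crash on save  | Null pointer 
Off by one     | Null pointer 
Memory leak    | Null pointer 
Slow page load | NULL         
Broken link    | Off by one   
Race condition | NULL         
Export error   | Crash on save
Wrong total    | Broken link  


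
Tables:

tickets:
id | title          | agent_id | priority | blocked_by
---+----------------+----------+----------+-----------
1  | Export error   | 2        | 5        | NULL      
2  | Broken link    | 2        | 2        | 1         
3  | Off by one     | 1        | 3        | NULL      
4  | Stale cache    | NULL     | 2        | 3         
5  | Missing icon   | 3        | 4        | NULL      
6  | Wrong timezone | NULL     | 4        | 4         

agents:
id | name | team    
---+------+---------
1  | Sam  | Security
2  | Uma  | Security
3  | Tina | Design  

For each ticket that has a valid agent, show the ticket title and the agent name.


INNER JOIN keeps only tickets rows whose agent_id matches an id in agents. Walk through each ticket:
  - ticket 1 (Export error): agent_id=2 -> matches Uma
  - ticket 2 (Broken link): agent_id=2 -> matches Uma
  - ticket 3 (Off by one): agent_id=1 -> matches Sam
  - ticket 4 (Stale cache): agent_id=NULL, no match -> dropped
  - ticket 5 (Missing icon): agent_id=3 -> matches Tina
  - ticket 6 (Wrong timezone): agent_id=NULL, no match -> dropped
So 2 of 6 rows are dropped.

SQL:
SELECT a.title, b.name AS agent
FROM tickets a
INNER JOIN agents b ON a.agent_id = b.id

Result:
title        | agent
-------------+------
Export error | Uma  
Broken link  | Uma  
Off by one   | Sam  
Missing icon | Tina 


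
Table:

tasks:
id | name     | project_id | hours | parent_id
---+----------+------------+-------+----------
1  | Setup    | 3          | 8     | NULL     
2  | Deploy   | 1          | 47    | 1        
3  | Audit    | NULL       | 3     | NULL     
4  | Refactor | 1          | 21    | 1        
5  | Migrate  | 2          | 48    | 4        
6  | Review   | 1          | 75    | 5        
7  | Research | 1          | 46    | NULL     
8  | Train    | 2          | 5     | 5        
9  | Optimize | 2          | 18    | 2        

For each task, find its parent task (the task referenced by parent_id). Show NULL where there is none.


This is a self-join: tasks is joined to a second copy of itself, matching each row's parent_id to another row's id. Use LEFT JOIN so rows with parent_id=NULL are kept.
  - task 1 (Setup): parent_id=NULL -> NULL
  - task 2 (Deploy): parent_id=1 -> Setup
  - task 3 (Audit): parent_id=NULL -> NULL
  - task 4 (Refactor): parent_id=1 -> Setup
  - task 5 (Migrate): parent_id=4 -> Refactor
  - task 6 (Review): parent_id=5 -> Migrate
  - task 7 (Research): parent_id=NULL -> NULL
  - task 8 (Train): parent_id=5 -> Migrate
  - task 9 (Optimize): parent_id=2 -> Deploy

SQL:
SELECT a.name AS item, b.name AS parent
FROM tasks a
LEFT JOIN tasks b ON a.parent_id = b.id

Result:
item     | parent  
---------+---------
Setup    | NULL    
Deploy   | Setup   
Audit    | NULL    
Refactor | Setup   
Migrate  | Refactor
Review   | Migrate 
Research | NULL    
Train    | Migrate 
Optimize | Deploy  


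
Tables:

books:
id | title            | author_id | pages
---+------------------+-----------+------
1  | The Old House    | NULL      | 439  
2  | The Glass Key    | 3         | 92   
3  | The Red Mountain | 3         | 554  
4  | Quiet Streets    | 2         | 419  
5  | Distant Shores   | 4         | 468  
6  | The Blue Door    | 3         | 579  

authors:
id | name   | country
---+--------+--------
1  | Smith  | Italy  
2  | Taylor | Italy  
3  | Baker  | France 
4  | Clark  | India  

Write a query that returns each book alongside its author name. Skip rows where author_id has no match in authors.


INNER JOIN keeps only books rows whose author_id matches an id in authors. Walk through each book:
  - book 1 (The Old House): author_id=NULL, no match -> dropped
  - book 2 (The Glass Key): author_id=3 -> matches Baker
  - book 3 (The Red Mountain): author_id=3 -> matches Baker
  - book 4 (Quiet Streets): author_id=2 -> matches Taylor
  - book 5 (Distant Shores): author_id=4 -> matches Clark
  - book 6 (The Blue Door): author_id=3 -> matches Baker
So 1 of 6 rows is dropped.

SQL:
SELECT a.title, b.name AS author
FROM books a
INNER JOIN authors b ON a.author_id = b.id

Result:
title            | author
-----------------+-------
The Glass Key    | Baker 
The Red Mountain | Baker 
Quiet Streets    | Taylor
Distant Shores   | Clark 
The Blue Door    | Baker 


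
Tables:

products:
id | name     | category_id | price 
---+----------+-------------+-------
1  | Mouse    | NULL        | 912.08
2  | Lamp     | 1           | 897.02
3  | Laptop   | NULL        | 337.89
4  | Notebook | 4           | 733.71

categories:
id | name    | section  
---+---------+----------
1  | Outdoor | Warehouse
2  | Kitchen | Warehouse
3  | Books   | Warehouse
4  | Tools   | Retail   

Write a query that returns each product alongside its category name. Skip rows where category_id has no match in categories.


INNER JOIN keeps only products rows whose category_id matches an id in categories. Walk through each product:
  - product 1 (Mouse): category_id=NULL, no match -> dropped
  - product 2 (Lamp): category_id=1 -> matches Outdoor
  - product 3 (Laptop): category_id=NULL, no match -> dropped
  - product 4 (Notebook): category_id=4 -> matches Tools
So 2 of 4 rows are dropped.

SQL:
SELECT a.name, b.name AS category
FROM products a
INNER JOIN categories b ON a.category_id = b.id

Result:
name     | category
---------+---------
Lamp     | Outdoor 
Notebook | Tools   


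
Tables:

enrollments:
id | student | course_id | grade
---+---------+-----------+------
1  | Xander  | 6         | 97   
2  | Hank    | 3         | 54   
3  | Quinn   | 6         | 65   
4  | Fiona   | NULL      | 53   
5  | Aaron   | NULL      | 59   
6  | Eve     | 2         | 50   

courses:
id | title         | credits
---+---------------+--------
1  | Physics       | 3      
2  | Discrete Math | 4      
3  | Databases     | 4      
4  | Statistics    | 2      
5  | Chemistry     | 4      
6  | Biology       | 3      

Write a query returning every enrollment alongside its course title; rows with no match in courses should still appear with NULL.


LEFT JOIN keeps every row from enrollments (the left table); where course_id has no match in courses, the course columns become NULL. Walk through each enrollment:
  - enrollment 1 (Xander): course_id=6 -> matches Biology
  - enrollment 2 (Hank): course_id=3 -> matches Databases
  - enrollment 3 (Quinn): course_id=6 -> matches Biology
  - enrollment 4 (Fiona): course_id=NULL, no match -> kept with NULL
  - enrollment 5 (Aaron): course_id=NULL, no match -> kept with NULL
  - enrollment 6 (Eve): course_id=2 -> matches Discrete Math
All 6 rows appear; 2 have NULL course.

SQL:
SELECT a.student, b.title AS course
FROM enrollments a
LEFT JOIN courses b ON a.course_id = b.id

Result:
student | course       
--------+--------------
Xander  | Biology      
Hank    | Databases    
Quinn   | Biology      
Fiona   | NULL         
Aaron   | NULL         
Eve     | Discrete Math


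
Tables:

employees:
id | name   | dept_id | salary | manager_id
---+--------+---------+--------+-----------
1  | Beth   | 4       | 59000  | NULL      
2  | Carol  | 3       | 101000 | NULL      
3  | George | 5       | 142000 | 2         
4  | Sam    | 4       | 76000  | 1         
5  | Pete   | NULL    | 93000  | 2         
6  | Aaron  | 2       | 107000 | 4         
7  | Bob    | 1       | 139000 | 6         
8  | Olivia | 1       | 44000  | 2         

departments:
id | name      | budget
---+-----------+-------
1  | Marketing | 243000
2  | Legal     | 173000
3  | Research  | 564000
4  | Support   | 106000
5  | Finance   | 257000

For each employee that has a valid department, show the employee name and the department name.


INNER JOIN keeps only employees rows whose dept_id matches an id in departments. Walk through each employee:
  - employee 1 (Beth): dept_id=4 -> matches Support
  - employee 2 (Carol): dept_id=3 -> matches Research
  - employee 3 (George): dept_id=5 -> matches Finance
  - employee 4 (Sam): dept_id=4 -> matches Support
  - employee 5 (Pete): dept_id=NULL, no match -> dropped
  - employee 6 (Aaron): dept_id=2 -> matches Legal
  - employee 7 (Bob): dept_id=1 -> matches Marketing
  - employee 8 (Olivia): dept_id=1 -> matches Marketing
So 1 of 8 rows is dropped.

SQL:
SELECT a.name, b.name AS department
FROM employees a
INNER JOIN departments b ON a.dept_id = b.id

Result:
name   | department
-------+-----------
Beth   | Support   
Carol  | Research  
George | Finance   
Sam    | Support   
Aaron  | Legal     
Bob    | Marketing 
Olivia | Marketing 


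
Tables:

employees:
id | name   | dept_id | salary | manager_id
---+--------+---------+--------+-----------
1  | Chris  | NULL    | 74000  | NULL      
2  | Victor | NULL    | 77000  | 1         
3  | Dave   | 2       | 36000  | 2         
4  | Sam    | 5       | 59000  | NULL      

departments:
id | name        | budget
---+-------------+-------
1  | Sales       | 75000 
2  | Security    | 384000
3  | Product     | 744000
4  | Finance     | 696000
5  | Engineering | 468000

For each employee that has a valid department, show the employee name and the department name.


INNER JOIN keeps only employees rows whose dept_id matches an id in departments. Walk through each employee:
  - employee 1 (Chris): dept_id=NULL, no match -> dropped
  - employee 2 (Victor): dept_id=NULL, no match -> dropped
  - employee 3 (Dave): dept_id=2 -> matches Security
  - employee 4 (Sam): dept_id=5 -> matches Engineering
So 2 of 4 rows are dropped.

SQL:
SELECT a.name, b.name AS department
FROM employees a
INNER JOIN departments b ON a.dept_id = b.id

Result:
name | department 
-----+------------
Dave | Security   
Sam  | Engineering


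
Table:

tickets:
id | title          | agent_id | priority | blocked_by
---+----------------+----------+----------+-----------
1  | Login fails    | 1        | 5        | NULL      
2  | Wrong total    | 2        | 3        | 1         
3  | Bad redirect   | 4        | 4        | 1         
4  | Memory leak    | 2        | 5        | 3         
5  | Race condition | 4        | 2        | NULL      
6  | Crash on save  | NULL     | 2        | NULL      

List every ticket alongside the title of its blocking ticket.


This is a self-join: tickets is joined to a second copy of itself, matching each row's blocked_by to another row's id. Use LEFT JOIN so rows with blocked_by=NULL are kept.
  - ticket 1 (Login fails): blocked_by=NULL -> NULL
  - ticket 2 (Wrong total): blocked_by=1 -> Login fails
  - ticket 3 (Bad redirect): blocked_by=1 -> Login fails
  - ticket 4 (Memory leak): blocked_by=3 -> Bad redirect
  - ticket 5 (Race condition): blocked_by=NULL -> NULL
  - ticket 6 (Crash on save): blocked_by=NULL -> NULL

SQL:
SELECT a.title AS item, b.title AS blocked_by
FROM tickets a
LEFT JOIN tickets b ON a.blocked_by = b.id

Result:
item           | blocked_by  
---------------+-------------
Login fails    | NULL        
Wrong total    | Login fails 
Bad redirect   | Login fails 
Memory leak    | Bad redirect
Race condition | NULL        
Crash on save  | NULL        


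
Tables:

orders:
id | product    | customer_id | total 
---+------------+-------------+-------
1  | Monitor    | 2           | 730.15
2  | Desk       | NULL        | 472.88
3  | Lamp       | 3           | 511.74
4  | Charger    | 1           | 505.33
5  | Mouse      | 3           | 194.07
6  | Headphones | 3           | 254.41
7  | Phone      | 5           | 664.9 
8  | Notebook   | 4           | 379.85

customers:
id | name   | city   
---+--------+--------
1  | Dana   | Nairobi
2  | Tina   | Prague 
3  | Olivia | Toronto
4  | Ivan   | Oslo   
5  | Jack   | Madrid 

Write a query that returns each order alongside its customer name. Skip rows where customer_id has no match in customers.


INNER JOIN keeps only orders rows whose customer_id matches an id in customers. Walk through each order:
  - order 1 (Monitor): customer_id=2 -> matches Tina
  - order 2 (Desk): customer_id=NULL, no match -> dropped
  - order 3 (Lamp): customer_id=3 -> matches Olivia
  - order 4 (Charger): customer_id=1 -> matches Dana
  - order 5 (Mouse): customer_id=3 -> matches Olivia
  - order 6 (Headphones): customer_id=3 -> matches Olivia
  - order 7 (Phone): customer_id=5 -> matches Jack
  - order 8 (Notebook): customer_id=4 -> matches Ivan
So 1 of 8 rows is dropped.

SQL:
SELECT a.product, b.name AS customer
FROM orders a
INNER JOIN customers b ON a.customer_id = b.id

Result:
product    | customer
-----------+---------
Monitor    | Tina    
Lamp       | Olivia  
Charger    | Dana    
Mouse      | Olivia  
Headphones | Olivia  
Phone      | Jack    
Notebook   | Ivan    


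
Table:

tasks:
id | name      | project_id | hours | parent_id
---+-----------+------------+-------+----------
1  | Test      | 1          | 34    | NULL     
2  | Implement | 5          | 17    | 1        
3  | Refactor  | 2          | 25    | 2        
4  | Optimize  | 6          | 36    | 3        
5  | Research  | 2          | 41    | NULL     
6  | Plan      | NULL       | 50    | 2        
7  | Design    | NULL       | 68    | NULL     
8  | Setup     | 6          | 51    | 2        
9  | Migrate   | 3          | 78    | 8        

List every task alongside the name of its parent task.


This is a self-join: tasks is joined to a second copy of itself, matching each row's parent_id to another row's id. Use LEFT JOIN so rows with parent_id=NULL are kept.
  - task 1 (Test): parent_id=NULL -> NULL
  - task 2 (Implement): parent_id=1 -> Test
  - task 3 (Refactor): parent_id=2 -> Implement
  - task 4 (Optimize): parent_id=3 -> Refactor
  - task 5 (Research): parent_id=NULL -> NULL
  - task 6 (Plan): parent_id=2 -> Implement
  - task 7 (Design): parent_id=NULL -> NULL
  - task 8 (Setup): parent_id=2 -> Implement
  - task 9 (Migrate): parent_id=8 -> Setup

SQL:
SELECT a.name AS item, b.name AS parent
FROM tasks a
LEFT JOIN tasks b ON a.parent_id = b.id

Result:
item      | parent   
----------+----------
Test      | NULL     
Implement | Test     
Refactor  | Implement
Optimize  | Refactor 
Research  | NULL     
Plan      | Implement
Design    | NULL     
Setup     | Implement
Migrate   | Setup    


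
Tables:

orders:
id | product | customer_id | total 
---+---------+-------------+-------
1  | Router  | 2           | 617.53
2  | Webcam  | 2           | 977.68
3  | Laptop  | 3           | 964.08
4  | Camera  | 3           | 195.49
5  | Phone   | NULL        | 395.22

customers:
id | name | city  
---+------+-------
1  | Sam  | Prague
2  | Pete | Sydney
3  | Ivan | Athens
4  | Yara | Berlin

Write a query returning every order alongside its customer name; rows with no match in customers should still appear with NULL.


LEFT JOIN keeps every row from orders (the left table); where customer_id has no match in customers, the customer columns become NULL. Walk through each order:
  - order 1 (Router): customer_id=2 -> matches Pete
  - order 2 (Webcam): customer_id=2 -> matches Pete
  - order 3 (Laptop): customer_id=3 -> matches Ivan
  - order 4 (Camera): customer_id=3 -> matches Ivan
  - order 5 (Phone): customer_id=NULL, no match -> kept with NULL
All 5 rows appear; 1 has NULL customer.

SQL:
SELECT a.product, b.name AS customer
FROM orders a
LEFT JOIN customers b ON a.customer_id = b.id

Result:
product | customer
--------+---------
Router  | Pete    
Webcam  | Pete    
Laptop  | Ivan    
Camera  | Ivan    
Phone   | NULL    


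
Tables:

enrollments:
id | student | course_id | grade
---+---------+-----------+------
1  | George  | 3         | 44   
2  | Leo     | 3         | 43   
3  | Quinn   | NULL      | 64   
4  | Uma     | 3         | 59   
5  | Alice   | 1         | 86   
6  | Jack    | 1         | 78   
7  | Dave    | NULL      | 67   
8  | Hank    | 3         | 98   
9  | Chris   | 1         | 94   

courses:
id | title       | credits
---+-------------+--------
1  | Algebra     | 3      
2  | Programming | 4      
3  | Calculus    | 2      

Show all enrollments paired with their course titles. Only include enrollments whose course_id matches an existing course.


INNER JOIN keeps only enrollments rows whose course_id matches an id in courses. Walk through each enrollment:
  - enrollment 1 (George): course_id=3 -> matches Calculus
  - enrollment 2 (Leo): course_id=3 -> matches Calculus
  - enrollment 3 (Quinn): course_id=NULL, no match -> dropped
  - enrollment 4 (Uma): course_id=3 -> matches Calculus
  - enrollment 5 (Alice): course_id=1 -> matches Algebra
  - enrollment 6 (Jack): course_id=1 -> matches Algebra
  - enrollment 7 (Dave): course_id=NULL, no match -> dropped
  - enrollment 8 (Hank): course_id=3 -> matches Calculus
  - enrollment 9 (Chris): course_id=1 -> matches Algebra
So 2 of 9 rows are dropped.

SQL:
SELECT a.student, b.title AS course
FROM enrollments a
INNER JOIN courses b ON a.course_id = b.id

Result:
student | course  
--------+---------
George  | Calculus
Leo     | Calculus
Uma     | Calculus
Alice   | Algebra 
Jack    | Algebra 
Hank    | Calculus
Chris   | Algebra 
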